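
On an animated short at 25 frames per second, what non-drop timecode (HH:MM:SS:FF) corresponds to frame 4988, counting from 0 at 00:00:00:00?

4988 ÷ 25 = 199 full seconds, remainder 13 frames.
199 s = 0 h 3 min 19 s.
Timecode: 00:03:19:13.

00:03:19:13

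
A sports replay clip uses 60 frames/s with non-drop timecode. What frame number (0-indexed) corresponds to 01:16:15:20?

Total seconds to the label: (1 × 3600 + 16 × 60 + 15) = 4575.
Frame index = 4575 × 60 + 20 = 274520.

274520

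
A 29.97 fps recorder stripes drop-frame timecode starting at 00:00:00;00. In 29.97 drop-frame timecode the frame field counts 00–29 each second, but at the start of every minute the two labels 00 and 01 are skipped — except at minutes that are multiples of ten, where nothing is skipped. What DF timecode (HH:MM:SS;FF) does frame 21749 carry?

Ten DF minutes hold 17982 frames, so frame 21749 lies in block 1 (frames 17982–35963) with 3767 frames into that block.
The block's first minute is 1800 frames and the rest 1798 each; 3767 frames reaches minute 2, so 1 × 18 + 2 × 2 = 22 labels have been skipped so far.
Adding those back, label number 21749 + 22 = 21771 at 30 labels/s is 725 s + 21 f = 0 h 12 min 5 s frame 21, i.e. 00:12:05;21.

00:12:05;21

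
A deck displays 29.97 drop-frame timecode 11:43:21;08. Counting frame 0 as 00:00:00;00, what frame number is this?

1264772

As if non-drop at 30 labels/s: (11 × 3600 + 43 × 60 + 21) × 30 + 8 = 1266038.
Minute boundaries passed: 703; those not divisible by 10: 703 − 70 = 633; dropped labels = 2 × 633 = 1266.
Actual frame index = 1266038 − 1266 = 1264772.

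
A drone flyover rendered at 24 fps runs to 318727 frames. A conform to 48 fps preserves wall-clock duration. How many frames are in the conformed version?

637454 frames

Target frames = source frames × (target rate / source rate) = 318727 × (48)/(24) = 318727 × 2 = 637454.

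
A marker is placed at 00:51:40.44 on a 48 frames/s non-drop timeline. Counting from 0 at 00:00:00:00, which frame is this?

frame 148844

Total seconds to the label: (0 × 3600 + 51 × 60 + 40) = 3100.
Frame index = 3100 × 48 + 44 = 148844.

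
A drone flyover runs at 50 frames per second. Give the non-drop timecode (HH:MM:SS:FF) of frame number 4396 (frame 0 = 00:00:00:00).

4396 ÷ 50 = 87 full seconds, remainder 46 frames.
87 s = 0 h 1 min 27 s.
Timecode: 00:01:27:46.

00:01:27:46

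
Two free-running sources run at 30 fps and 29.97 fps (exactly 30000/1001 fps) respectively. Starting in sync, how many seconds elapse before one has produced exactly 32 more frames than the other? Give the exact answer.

The gap grows by |30000/1001 − 30| = 30/1001 frames per second.
Time for a 32-frame gap: 32 ÷ (30/1001) = 16016/15 s.

16016/15 seconds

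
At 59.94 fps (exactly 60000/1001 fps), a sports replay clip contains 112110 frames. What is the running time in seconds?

Running time = 112110 / (60000/1001) = 1870.3685 s.

1870.3685 seconds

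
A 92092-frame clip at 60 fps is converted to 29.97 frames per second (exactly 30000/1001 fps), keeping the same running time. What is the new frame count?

46000 frames

Target frames = source frames × (target rate / source rate) = 92092 × (30000/1001)/(60) = 92092 × 500/1001 = 46000.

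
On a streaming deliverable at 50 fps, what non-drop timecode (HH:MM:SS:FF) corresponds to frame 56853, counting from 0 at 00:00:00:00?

56853 ÷ 50 = 1137 full seconds, remainder 3 frames.
1137 s = 0 h 18 min 57 s.
Timecode: 00:18:57:03.

00:18:57:03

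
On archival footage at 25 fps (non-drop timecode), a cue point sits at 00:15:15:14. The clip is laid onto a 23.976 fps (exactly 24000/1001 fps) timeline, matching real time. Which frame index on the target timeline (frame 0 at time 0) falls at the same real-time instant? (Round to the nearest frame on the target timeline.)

frame 21951

Source frame index: (0×3600 + 15×60 + 15) × 25 + 14 = 22889.
Real time: 22889 / (25) = 22889/25 s.
Target frame: (22889/25) × (24000/1001) = 21973440/1001 ≈ 21951.489 → 21951.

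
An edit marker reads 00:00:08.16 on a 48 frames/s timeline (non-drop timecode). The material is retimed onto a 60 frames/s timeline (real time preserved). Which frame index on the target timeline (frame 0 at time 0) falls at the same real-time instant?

Source frame index: (0×3600 + 0×60 + 8) × 48 + 16 = 400.
Real time: 400 / (48) = 25/3 s.
Target frame: (25/3) × (60) = 500.

frame 500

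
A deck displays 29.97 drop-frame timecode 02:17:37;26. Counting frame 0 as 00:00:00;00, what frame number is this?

247488

As if non-drop at 30 labels/s: (2 × 3600 + 17 × 60 + 37) × 30 + 26 = 247736.
Minute boundaries passed: 137; those not divisible by 10: 137 − 13 = 124; dropped labels = 2 × 124 = 248.
Actual frame index = 247736 − 248 = 247488.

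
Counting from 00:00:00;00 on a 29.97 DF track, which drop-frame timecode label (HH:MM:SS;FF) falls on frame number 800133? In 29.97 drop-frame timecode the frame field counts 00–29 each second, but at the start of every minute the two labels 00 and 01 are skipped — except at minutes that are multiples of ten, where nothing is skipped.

Each 10-minute DF block holds 10 × 60 × 30 − 9 × 2 = 17982 frames. 800133 ÷ 17982 → 44 full blocks, remainder 8925.
Within the partial block the first minute is 1800 frames and each further minute 1798, so 4 further minute boundaries passed. Total skipped labels = 18 × 44 + 2 × 4 = 800.
Non-drop label index = 800133 + 800 = 800933; at 30 labels/s that is 07:24:57:23, i.e. DF 07:24:57;23.

07:24:57;23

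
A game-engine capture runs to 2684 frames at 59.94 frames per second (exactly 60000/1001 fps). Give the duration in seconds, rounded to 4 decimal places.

Running time = 2684 × 1001/60000 = 671671/15000 s ≈ 44.7781 s.

44.7781 seconds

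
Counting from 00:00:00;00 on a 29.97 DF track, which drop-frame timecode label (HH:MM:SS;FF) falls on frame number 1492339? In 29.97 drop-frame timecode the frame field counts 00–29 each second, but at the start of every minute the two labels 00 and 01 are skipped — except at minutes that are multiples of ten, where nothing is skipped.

13:49:54;13

Ten DF minutes hold 17982 frames, so frame 1492339 lies in block 82 (frames 1474524–1492505) with 17815 frames into that block.
The block's first minute is 1800 frames and the rest 1798 each; 17815 frames reaches minute 9, so 82 × 18 + 9 × 2 = 1494 labels have been skipped so far.
Adding those back, label number 1492339 + 1494 = 1493833 at 30 labels/s is 49794 s + 13 f = 13 h 49 min 54 s frame 13, i.e. 13:49:54;13.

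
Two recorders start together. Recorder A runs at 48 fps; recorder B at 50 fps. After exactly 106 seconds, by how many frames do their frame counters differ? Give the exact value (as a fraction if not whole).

212 frames

A emits 48 × 106 = 5088 frames; B emits 50 × 106 = 5300.
Difference = 212 frames; B is ahead of A.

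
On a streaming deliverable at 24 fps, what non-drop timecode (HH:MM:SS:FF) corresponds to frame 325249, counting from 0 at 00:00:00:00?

325249 ÷ 24 = 13552 full seconds, remainder 1 frame.
13552 s = 3 h 45 min 52 s.
Timecode: 03:45:52:01.

03:45:52:01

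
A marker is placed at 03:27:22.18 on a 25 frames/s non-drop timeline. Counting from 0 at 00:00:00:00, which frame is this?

Total seconds to the label: (3 × 3600 + 27 × 60 + 22) = 12442.
Frame index = 12442 × 25 + 18 = 311068.

frame 311068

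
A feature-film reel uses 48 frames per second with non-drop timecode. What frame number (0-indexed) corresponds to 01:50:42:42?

Total seconds to the label: (1 × 3600 + 50 × 60 + 42) = 6642.
Frame index = 6642 × 48 + 42 = 318858.

318858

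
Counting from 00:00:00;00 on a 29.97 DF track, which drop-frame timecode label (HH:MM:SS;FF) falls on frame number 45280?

00:25:10;26

Each 10-minute DF block holds 10 × 60 × 30 − 9 × 2 = 17982 frames. 45280 ÷ 17982 → 2 full blocks, remainder 9316.
Within the partial block the first minute is 1800 frames and each further minute 1798, so 5 further minute boundaries passed. Total skipped labels = 18 × 2 + 2 × 5 = 46.
Non-drop label index = 45280 + 46 = 45326; at 30 labels/s that is 00:25:10:26, i.e. DF 00:25:10;26.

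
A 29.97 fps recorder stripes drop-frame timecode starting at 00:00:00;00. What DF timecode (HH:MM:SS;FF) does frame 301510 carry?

02:47:40;12

Ten DF minutes hold 17982 frames, so frame 301510 lies in block 16 (frames 287712–305693) with 13798 frames into that block.
The block's first minute is 1800 frames and the rest 1798 each; 13798 frames reaches minute 7, so 16 × 18 + 7 × 2 = 302 labels have been skipped so far.
Adding those back, label number 301510 + 302 = 301812 at 30 labels/s is 10060 s + 12 f = 2 h 47 min 40 s frame 12, i.e. 02:47:40;12.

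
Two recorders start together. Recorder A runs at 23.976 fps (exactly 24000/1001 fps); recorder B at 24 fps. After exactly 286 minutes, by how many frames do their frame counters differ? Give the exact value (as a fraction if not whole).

286 min = 17160 s.
A emits 24000/1001 × 17160 = 2880000/7 frames; B emits 24 × 17160 = 411840.
Difference = 2880/7 frames (≈ 411.4286); B is ahead of A.

2880/7 frames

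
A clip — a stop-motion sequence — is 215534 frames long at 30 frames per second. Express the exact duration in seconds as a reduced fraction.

Running time = 215534 ÷ (30) = 215534 × 1/30 = 107767/15 s.

107767/15 seconds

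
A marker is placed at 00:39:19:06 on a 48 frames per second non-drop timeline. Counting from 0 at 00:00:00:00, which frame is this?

Total seconds to the label: (0 × 3600 + 39 × 60 + 19) = 2359.
Frame index = 2359 × 48 + 6 = 113238.

113238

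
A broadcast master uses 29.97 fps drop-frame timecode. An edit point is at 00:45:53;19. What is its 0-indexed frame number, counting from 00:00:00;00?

82527

Complete 10-minute blocks: 4, each 17982 frames → 71928.
Remaining 5 whole minutes in the current block: 1800 + 4 × 1798 = 8992 frames.
Within the current minute: 53 × 30 + 19 − 2 = 1607 (labels ;00/;01 skipped at this minute). Total = 71928 + 8992 + 1607 = 82527.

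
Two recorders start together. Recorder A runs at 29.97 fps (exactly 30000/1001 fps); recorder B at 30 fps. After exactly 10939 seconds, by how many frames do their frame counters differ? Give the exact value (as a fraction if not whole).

328170/1001 frames

A emits 30000/1001 × 10939 = 328170000/1001 frames; B emits 30 × 10939 = 328170.
Difference = 328170/1001 frames (≈ 327.8422); B is ahead of A.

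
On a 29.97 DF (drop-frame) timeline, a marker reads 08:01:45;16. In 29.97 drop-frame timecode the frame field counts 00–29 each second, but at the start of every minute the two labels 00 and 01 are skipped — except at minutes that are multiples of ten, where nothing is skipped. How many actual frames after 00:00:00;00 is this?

Complete 10-minute blocks: 48, each 17982 frames → 863136.
Remaining 1 whole minute in the current block: 1800 + 0 × 1798 = 1800 frames.
Within the current minute: 45 × 30 + 16 − 2 = 1364 (labels ;00/;01 skipped at this minute). Total = 863136 + 1800 + 1364 = 866300.

866300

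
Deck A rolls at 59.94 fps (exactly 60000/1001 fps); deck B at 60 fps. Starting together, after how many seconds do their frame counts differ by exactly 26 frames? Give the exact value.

The gap grows by |60 − 60000/1001| = 60/1001 frames per second.
Time for a 26-frame gap: 26 ÷ (60/1001) = 13013/30 s.

13013/30 seconds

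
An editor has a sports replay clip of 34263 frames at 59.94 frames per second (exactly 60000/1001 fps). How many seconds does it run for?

Running time = 34263 / (60000/1001) = 571.62105 s.

571.62105 seconds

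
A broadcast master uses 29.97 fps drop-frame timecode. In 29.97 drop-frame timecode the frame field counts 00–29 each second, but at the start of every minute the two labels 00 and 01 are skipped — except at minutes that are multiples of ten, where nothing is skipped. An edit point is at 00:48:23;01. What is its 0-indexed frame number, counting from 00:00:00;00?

87003

Complete 10-minute blocks: 4, each 17982 frames → 71928.
Remaining 8 whole minutes in the current block: 1800 + 7 × 1798 = 14386 frames.
Within the current minute: 23 × 30 + 1 − 2 = 689 (labels ;00/;01 skipped at this minute). Total = 71928 + 14386 + 689 = 87003.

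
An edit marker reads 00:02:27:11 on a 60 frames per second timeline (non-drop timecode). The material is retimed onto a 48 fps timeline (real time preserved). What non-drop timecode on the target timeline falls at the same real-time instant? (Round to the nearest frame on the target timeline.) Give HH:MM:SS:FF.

Source frame index: (0×3600 + 2×60 + 27) × 60 + 11 = 8831.
Real time: 8831 / (60) = 8831/60 s.
Target frame: (8831/60) × (48) = 35324/5 ≈ 7064.800 → 7065.
At 48 labels/s: frame 7065 → 00:02:27:09.

00:02:27:09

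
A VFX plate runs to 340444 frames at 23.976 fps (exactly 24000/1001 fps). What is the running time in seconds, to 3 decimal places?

Running time = 340444 × 1001/24000 = 85196111/6000 s ≈ 14199.352 s.

14199.352 seconds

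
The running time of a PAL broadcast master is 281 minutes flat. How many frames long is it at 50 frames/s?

843000 frames

281 min = 16860 s.
Frames = 16860 × 50 = 843000.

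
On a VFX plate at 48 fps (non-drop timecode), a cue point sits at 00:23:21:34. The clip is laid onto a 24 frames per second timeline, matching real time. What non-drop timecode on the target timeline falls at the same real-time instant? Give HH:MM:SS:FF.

00:23:21:17

Source frame index: (0×3600 + 23×60 + 21) × 48 + 34 = 67282.
Real time: 67282 / (48) = 33641/24 s.
Target frame: (33641/24) × (24) = 33641.
At 24 labels/s: frame 33641 → 00:23:21:17.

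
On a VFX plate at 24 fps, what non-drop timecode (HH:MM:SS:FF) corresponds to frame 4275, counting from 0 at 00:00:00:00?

00:02:58:03

4275 ÷ 24 = 178 full seconds, remainder 3 frames.
178 s = 0 h 2 min 58 s.
Timecode: 00:02:58:03.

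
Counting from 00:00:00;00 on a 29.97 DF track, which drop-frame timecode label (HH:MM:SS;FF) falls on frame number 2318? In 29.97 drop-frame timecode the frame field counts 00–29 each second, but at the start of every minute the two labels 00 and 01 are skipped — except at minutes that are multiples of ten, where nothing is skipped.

Each 10-minute DF block holds 10 × 60 × 30 − 9 × 2 = 17982 frames. 2318 ÷ 17982 → 0 full blocks, remainder 2318.
Within the partial block the first minute is 1800 frames and each further minute 1798, so 1 further minute boundary passed. Total skipped labels = 18 × 0 + 2 × 1 = 2.
Non-drop label index = 2318 + 2 = 2320; at 30 labels/s that is 00:01:17:10, i.e. DF 00:01:17;10.

00:01:17;10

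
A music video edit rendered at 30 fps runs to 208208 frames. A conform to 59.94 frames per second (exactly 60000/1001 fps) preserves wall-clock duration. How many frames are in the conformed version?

416000 frames

Target frames = source frames × (target rate / source rate) = 208208 × (60000/1001)/(30) = 208208 × 2000/1001 = 416000.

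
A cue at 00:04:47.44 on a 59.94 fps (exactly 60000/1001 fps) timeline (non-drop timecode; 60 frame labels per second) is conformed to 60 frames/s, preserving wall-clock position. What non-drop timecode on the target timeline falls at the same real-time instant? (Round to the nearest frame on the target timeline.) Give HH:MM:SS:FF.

Source frame index: (0×3600 + 4×60 + 47) × 60 + 44 = 17264.
Real time: 17264 / (60000/1001) = 1080079/3750 s.
Target frame: (1080079/3750) × (60) = 2160158/125 ≈ 17281.264 → 17281.
At 60 labels/s: frame 17281 → 00:04:48:01.

00:04:48:01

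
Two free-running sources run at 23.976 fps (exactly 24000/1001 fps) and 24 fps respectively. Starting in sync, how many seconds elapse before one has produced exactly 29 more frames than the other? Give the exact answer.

The gap grows by |24 − 24000/1001| = 24/1001 frames per second.
Time for a 29-frame gap: 29 ÷ (24/1001) = 29029/24 s.

29029/24 seconds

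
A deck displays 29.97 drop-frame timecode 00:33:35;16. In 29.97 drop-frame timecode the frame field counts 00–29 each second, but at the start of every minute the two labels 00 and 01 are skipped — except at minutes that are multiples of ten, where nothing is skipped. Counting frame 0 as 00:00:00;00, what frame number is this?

As if non-drop at 30 labels/s: (0 × 3600 + 33 × 60 + 35) × 30 + 16 = 60466.
Minute boundaries passed: 33; those not divisible by 10: 33 − 3 = 30; dropped labels = 2 × 30 = 60.
Actual frame index = 60466 − 60 = 60406.

60406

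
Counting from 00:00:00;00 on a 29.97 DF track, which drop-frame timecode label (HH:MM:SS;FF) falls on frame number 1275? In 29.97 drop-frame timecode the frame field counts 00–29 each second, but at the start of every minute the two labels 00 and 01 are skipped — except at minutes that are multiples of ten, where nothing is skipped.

00:00:42;15

Each 10-minute DF block holds 10 × 60 × 30 − 9 × 2 = 17982 frames. 1275 ÷ 17982 → 0 full blocks, remainder 1275.
Within the partial block the first minute is 1800 frames and each further minute 1798, so 0 further minute boundaries passed. Total skipped labels = 18 × 0 + 2 × 0 = 0.
Non-drop label index = 1275 + 0 = 1275; at 30 labels/s that is 00:00:42:15, i.e. DF 00:00:42;15.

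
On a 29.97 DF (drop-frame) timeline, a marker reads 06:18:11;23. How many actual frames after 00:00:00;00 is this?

Complete 10-minute blocks: 37, each 17982 frames → 665334.
Remaining 8 whole minutes in the current block: 1800 + 7 × 1798 = 14386 frames.
Within the current minute: 11 × 30 + 23 − 2 = 351 (labels ;00/;01 skipped at this minute). Total = 665334 + 14386 + 351 = 680071.

680071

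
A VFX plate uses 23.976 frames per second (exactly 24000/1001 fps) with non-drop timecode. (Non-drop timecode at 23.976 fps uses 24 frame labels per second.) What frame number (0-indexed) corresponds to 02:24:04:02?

frame 207458

Total seconds to the label: (2 × 3600 + 24 × 60 + 4) = 8644.
Frame index = 8644 × 24 + 2 = 207458.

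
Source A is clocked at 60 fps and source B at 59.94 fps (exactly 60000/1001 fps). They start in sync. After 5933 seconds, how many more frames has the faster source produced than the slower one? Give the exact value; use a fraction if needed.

355980/1001 frames

A emits 60 × 5933 = 355980 frames; B emits 60000/1001 × 5933 = 355980000/1001.
Difference = 355980/1001 frames (≈ 355.6244); B is behind A.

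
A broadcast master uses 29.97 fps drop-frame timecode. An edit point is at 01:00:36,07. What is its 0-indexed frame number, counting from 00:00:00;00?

Complete 10-minute blocks: 6, each 17982 frames → 107892.
Remaining 0 whole minutes in the current block: 0 frames.
Within the current minute: 36 × 30 + 7 = 1087. Total = 107892 + 0 + 1087 = 108979.

108979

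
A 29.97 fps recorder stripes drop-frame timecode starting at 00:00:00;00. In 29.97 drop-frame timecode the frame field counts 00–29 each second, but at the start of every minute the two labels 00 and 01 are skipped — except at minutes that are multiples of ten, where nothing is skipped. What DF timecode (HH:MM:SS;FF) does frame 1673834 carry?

Each 10-minute DF block holds 10 × 60 × 30 − 9 × 2 = 17982 frames. 1673834 ÷ 17982 → 93 full blocks, remainder 1508.
Within the partial block the first minute is 1800 frames and each further minute 1798, so 0 further minute boundaries passed. Total skipped labels = 18 × 93 + 2 × 0 = 1674.
Non-drop label index = 1673834 + 1674 = 1675508; at 30 labels/s that is 15:30:50:08, i.e. DF 15:30:50;08.

15:30:50;08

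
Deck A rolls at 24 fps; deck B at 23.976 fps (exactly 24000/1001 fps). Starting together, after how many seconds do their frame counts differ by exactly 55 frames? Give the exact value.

The gap grows by |24000/1001 − 24| = 24/1001 frames per second.
Time for a 55-frame gap: 55 ÷ (24/1001) = 55055/24 s.

55055/24 seconds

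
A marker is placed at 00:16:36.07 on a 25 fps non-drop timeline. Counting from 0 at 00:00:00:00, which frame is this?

Total seconds to the label: (0 × 3600 + 16 × 60 + 36) = 996.
Frame index = 996 × 25 + 7 = 24907.

24907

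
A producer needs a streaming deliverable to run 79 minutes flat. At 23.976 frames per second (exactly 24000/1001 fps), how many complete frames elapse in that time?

79 min = 4740 s.
Frames = 4740 × 24000/1001 = 113760000/1001 ≈ 113646.3536.
Complete frames: 113646.

113646 frames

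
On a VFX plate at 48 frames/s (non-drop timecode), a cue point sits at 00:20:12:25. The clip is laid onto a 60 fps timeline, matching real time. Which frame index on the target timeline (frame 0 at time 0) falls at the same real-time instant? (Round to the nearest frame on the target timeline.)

frame 72751

Source frame index: (0×3600 + 20×60 + 12) × 48 + 25 = 58201.
Real time: 58201 / (48) = 58201/48 s.
Target frame: (58201/48) × (60) = 291005/4 ≈ 72751.250 → 72751.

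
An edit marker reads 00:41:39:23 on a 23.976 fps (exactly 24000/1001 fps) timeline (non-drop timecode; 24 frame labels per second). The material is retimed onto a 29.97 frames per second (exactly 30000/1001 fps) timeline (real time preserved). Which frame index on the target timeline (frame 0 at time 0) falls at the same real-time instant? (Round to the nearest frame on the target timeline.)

frame 74999

Source frame index: (0×3600 + 41×60 + 39) × 24 + 23 = 59999.
Real time: 59999 / (24000/1001) = 60058999/24000 s.
Target frame: (60058999/24000) × (30000/1001) = 299995/4 ≈ 74998.750 → 74999.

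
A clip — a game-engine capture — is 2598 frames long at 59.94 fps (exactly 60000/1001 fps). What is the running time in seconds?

Running time = 2598 / (60000/1001) = 43.3433 s.

43.3433 seconds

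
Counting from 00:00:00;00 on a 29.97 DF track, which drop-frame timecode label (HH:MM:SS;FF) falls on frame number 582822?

Ten DF minutes hold 17982 frames, so frame 582822 lies in block 32 (frames 575424–593405) with 7398 frames into that block.
The block's first minute is 1800 frames and the rest 1798 each; 7398 frames reaches minute 4, so 32 × 18 + 4 × 2 = 584 labels have been skipped so far.
Adding those back, label number 582822 + 584 = 583406 at 30 labels/s is 19446 s + 26 f = 5 h 24 min 6 s frame 26, i.e. 05:24:06;26.

05:24:06;26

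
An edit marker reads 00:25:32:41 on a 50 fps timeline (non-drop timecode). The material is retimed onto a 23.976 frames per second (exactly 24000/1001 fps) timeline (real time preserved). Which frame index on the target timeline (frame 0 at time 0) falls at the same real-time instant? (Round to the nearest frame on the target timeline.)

frame 36751

Source frame index: (0×3600 + 25×60 + 32) × 50 + 41 = 76641.
Real time: 76641 / (50) = 76641/50 s.
Target frame: (76641/50) × (24000/1001) = 36787680/1001 ≈ 36750.929 → 36751.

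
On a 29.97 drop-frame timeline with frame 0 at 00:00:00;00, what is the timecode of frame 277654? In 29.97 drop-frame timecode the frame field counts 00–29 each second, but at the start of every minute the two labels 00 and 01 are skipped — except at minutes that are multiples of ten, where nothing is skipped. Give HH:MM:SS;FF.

Ten DF minutes hold 17982 frames, so frame 277654 lies in block 15 (frames 269730–287711) with 7924 frames into that block.
The block's first minute is 1800 frames and the rest 1798 each; 7924 frames reaches minute 4, so 15 × 18 + 4 × 2 = 278 labels have been skipped so far.
Adding those back, label number 277654 + 278 = 277932 at 30 labels/s is 9264 s + 12 f = 2 h 34 min 24 s frame 12, i.e. 02:34:24;12.

02:34:24;12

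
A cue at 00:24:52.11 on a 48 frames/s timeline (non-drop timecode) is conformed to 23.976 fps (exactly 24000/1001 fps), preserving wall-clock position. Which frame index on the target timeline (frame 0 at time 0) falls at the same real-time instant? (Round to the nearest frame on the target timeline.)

frame 35778

Source frame index: (0×3600 + 24×60 + 52) × 48 + 11 = 71627.
Real time: 71627 / (48) = 71627/48 s.
Target frame: (71627/48) × (24000/1001) = 35813500/1001 ≈ 35777.722 → 35778.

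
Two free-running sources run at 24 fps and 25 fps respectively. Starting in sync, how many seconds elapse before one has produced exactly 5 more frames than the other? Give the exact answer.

The gap grows by |25 − 24| = 1 frame per second.
Time for a 5-frame gap: 5 ÷ (1) = 5 s.

5 seconds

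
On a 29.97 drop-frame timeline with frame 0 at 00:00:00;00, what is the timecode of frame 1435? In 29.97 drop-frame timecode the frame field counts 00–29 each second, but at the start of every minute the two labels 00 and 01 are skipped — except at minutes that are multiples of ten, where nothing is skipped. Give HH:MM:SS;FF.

Ten DF minutes hold 17982 frames, so frame 1435 lies in block 0 (frames 0–17981) with 1435 frames into that block.
The block's first minute is 1800 frames and the rest 1798 each; 1435 frames reaches minute 0, so 0 × 18 + 0 × 2 = 0 labels have been skipped so far.
Adding those back, label number 1435 + 0 = 1435 at 30 labels/s is 47 s + 25 f = 0 h 0 min 47 s frame 25, i.e. 00:00:47;25.

00:00:47;25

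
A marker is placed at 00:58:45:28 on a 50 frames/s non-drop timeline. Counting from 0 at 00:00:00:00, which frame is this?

frame 176278

Total seconds to the label: (0 × 3600 + 58 × 60 + 45) = 3525.
Frame index = 3525 × 50 + 28 = 176278.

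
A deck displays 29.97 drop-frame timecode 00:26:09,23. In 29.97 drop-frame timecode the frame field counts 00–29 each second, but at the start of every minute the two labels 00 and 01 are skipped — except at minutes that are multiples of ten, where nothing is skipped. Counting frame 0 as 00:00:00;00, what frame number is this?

As if non-drop at 30 labels/s: (0 × 3600 + 26 × 60 + 9) × 30 + 23 = 47093.
Minute boundaries passed: 26; those not divisible by 10: 26 − 2 = 24; dropped labels = 2 × 24 = 48.
Actual frame index = 47093 − 48 = 47045.

47045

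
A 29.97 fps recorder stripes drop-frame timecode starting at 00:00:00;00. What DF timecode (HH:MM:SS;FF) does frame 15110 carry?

Ten DF minutes hold 17982 frames, so frame 15110 lies in block 0 (frames 0–17981) with 15110 frames into that block.
The block's first minute is 1800 frames and the rest 1798 each; 15110 frames reaches minute 8, so 0 × 18 + 8 × 2 = 16 labels have been skipped so far.
Adding those back, label number 15110 + 16 = 15126 at 30 labels/s is 504 s + 6 f = 0 h 8 min 24 s frame 6, i.e. 00:08:24;06.

00:08:24;06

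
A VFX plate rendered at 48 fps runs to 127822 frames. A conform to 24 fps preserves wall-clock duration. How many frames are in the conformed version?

63911 frames

Target frames = source frames × (target rate / source rate) = 127822 × (24)/(48) = 127822 × 1/2 = 63911.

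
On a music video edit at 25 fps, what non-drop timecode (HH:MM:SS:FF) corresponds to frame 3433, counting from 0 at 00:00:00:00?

3433 ÷ 25 = 137 full seconds, remainder 8 frames.
137 s = 0 h 2 min 17 s.
Timecode: 00:02:17:08.

00:02:17:08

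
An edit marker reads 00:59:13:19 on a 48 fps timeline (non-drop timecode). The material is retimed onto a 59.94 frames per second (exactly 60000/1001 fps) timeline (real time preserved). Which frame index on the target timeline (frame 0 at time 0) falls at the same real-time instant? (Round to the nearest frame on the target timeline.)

frame 212991

Source frame index: (0×3600 + 59×60 + 13) × 48 + 19 = 170563.
Real time: 170563 / (48) = 170563/48 s.
Target frame: (170563/48) × (60000/1001) = 213203750/1001 ≈ 212990.759 → 212991.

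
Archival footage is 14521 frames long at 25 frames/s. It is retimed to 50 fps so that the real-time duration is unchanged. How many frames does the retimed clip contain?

Frames at target rate = 14521 × (50) / (25) = 29042.

29042 frames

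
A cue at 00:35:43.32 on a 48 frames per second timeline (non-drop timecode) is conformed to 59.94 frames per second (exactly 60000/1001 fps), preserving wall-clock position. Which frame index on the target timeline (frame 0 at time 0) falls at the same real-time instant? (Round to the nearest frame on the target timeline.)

frame 128492

Source frame index: (0×3600 + 35×60 + 43) × 48 + 32 = 102896.
Real time: 102896 / (48) = 6431/3 s.
Target frame: (6431/3) × (60000/1001) = 128620000/1001 ≈ 128491.508 → 128492.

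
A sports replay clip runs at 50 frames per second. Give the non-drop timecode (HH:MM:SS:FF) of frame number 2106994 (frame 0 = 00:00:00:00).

2106994 ÷ 50 = 42139 full seconds, remainder 44 frames.
42139 s = 11 h 42 min 19 s.
Timecode: 11:42:19:44.

11:42:19:44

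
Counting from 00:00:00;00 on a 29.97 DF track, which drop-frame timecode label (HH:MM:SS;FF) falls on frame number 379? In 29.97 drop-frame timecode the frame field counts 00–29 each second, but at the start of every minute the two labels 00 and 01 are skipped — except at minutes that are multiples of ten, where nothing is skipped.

00:00:12;19

Ten DF minutes hold 17982 frames, so frame 379 lies in block 0 (frames 0–17981) with 379 frames into that block.
The block's first minute is 1800 frames and the rest 1798 each; 379 frames reaches minute 0, so 0 × 18 + 0 × 2 = 0 labels have been skipped so far.
Adding those back, label number 379 + 0 = 379 at 30 labels/s is 12 s + 19 f = 0 h 0 min 12 s frame 19, i.e. 00:00:12;19.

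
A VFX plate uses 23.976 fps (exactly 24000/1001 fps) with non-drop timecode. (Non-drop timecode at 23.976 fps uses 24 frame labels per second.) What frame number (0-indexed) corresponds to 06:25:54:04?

Total seconds to the label: (6 × 3600 + 25 × 60 + 54) = 23154.
Frame index = 23154 × 24 + 4 = 555700.

frame 555700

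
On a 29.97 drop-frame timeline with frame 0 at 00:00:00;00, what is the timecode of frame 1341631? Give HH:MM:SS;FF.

12:26:05;25

Ten DF minutes hold 17982 frames, so frame 1341631 lies in block 74 (frames 1330668–1348649) with 10963 frames into that block.
The block's first minute is 1800 frames and the rest 1798 each; 10963 frames reaches minute 6, so 74 × 18 + 6 × 2 = 1344 labels have been skipped so far.
Adding those back, label number 1341631 + 1344 = 1342975 at 30 labels/s is 44765 s + 25 f = 12 h 26 min 5 s frame 25, i.e. 12:26:05;25.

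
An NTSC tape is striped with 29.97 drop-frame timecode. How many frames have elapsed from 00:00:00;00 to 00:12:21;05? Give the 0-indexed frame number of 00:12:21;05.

22213

As if non-drop at 30 labels/s: (0 × 3600 + 12 × 60 + 21) × 30 + 5 = 22235.
Minute boundaries passed: 12; those not divisible by 10: 12 − 1 = 11; dropped labels = 2 × 11 = 22.
Actual frame index = 22235 − 22 = 22213.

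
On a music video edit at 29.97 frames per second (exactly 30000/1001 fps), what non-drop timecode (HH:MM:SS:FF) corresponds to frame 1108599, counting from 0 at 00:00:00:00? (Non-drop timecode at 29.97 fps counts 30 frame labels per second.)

1108599 ÷ 30 = 36953 full seconds, remainder 9 frames.
36953 s = 10 h 15 min 53 s.
Timecode: 10:15:53:09.

10:15:53:09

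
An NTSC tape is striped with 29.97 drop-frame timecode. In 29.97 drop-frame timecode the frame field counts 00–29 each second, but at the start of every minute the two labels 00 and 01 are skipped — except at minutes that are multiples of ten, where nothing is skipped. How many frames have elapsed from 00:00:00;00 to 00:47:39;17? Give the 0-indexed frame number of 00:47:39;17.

85701

As if non-drop at 30 labels/s: (0 × 3600 + 47 × 60 + 39) × 30 + 17 = 85787.
Minute boundaries passed: 47; those not divisible by 10: 47 − 4 = 43; dropped labels = 2 × 43 = 86.
Actual frame index = 85787 − 86 = 85701.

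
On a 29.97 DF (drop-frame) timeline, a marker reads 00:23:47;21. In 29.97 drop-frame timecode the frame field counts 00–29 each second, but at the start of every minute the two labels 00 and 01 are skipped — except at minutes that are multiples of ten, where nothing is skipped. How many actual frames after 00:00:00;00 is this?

As if non-drop at 30 labels/s: (0 × 3600 + 23 × 60 + 47) × 30 + 21 = 42831.
Minute boundaries passed: 23; those not divisible by 10: 23 − 2 = 21; dropped labels = 2 × 21 = 42.
Actual frame index = 42831 − 42 = 42789.

42789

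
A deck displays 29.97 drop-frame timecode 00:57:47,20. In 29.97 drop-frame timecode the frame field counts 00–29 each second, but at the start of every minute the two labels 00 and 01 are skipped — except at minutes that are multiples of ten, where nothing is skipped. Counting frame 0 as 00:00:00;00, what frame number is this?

103926

As if non-drop at 30 labels/s: (0 × 3600 + 57 × 60 + 47) × 30 + 20 = 104030.
Minute boundaries passed: 57; those not divisible by 10: 57 − 5 = 52; dropped labels = 2 × 52 = 104.
Actual frame index = 104030 − 104 = 103926.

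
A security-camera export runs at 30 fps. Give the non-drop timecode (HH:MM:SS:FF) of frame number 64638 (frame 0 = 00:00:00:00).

64638 ÷ 30 = 2154 full seconds, remainder 18 frames.
2154 s = 0 h 35 min 54 s.
Timecode: 00:35:54:18.

00:35:54:18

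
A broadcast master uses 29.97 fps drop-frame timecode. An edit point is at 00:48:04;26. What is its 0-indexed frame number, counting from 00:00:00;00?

86458

As if non-drop at 30 labels/s: (0 × 3600 + 48 × 60 + 4) × 30 + 26 = 86546.
Minute boundaries passed: 48; those not divisible by 10: 48 − 4 = 44; dropped labels = 2 × 44 = 88.
Actual frame index = 86546 − 88 = 86458.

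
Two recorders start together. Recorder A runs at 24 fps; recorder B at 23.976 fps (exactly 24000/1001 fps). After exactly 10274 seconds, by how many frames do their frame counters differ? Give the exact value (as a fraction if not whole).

22416/91 frames

A emits 24 × 10274 = 246576 frames; B emits 24000/1001 × 10274 = 22416000/91.
Difference = 22416/91 frames (≈ 246.3297); B is behind A.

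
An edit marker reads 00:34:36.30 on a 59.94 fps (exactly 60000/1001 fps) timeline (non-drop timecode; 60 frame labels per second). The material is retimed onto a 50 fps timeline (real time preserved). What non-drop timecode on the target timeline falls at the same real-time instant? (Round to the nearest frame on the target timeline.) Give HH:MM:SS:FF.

00:34:38:29

Source frame index: (0×3600 + 34×60 + 36) × 60 + 30 = 124590.
Real time: 124590 / (60000/1001) = 4157153/2000 s.
Target frame: (4157153/2000) × (50) = 4157153/40 ≈ 103928.825 → 103929.
At 50 labels/s: frame 103929 → 00:34:38:29.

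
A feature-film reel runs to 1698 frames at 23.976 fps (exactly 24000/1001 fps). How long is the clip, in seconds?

70.82075 seconds

Running time = 1698 / (24000/1001) = 70.82075 s.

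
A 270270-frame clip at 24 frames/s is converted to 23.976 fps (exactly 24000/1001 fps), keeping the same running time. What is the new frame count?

Target frames = source frames × (target rate / source rate) = 270270 × (24000/1001)/(24) = 270270 × 1000/1001 = 270000.

270000 frames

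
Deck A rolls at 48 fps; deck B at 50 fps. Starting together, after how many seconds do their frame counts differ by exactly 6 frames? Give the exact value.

3 seconds

The gap grows by |50 − 48| = 2 frames per second.
Time for a 6-frame gap: 6 ÷ (2) = 3 s.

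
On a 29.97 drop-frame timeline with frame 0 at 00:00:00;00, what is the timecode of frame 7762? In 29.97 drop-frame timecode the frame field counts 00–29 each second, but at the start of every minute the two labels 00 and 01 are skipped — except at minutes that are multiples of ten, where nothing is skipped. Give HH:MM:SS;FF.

Ten DF minutes hold 17982 frames, so frame 7762 lies in block 0 (frames 0–17981) with 7762 frames into that block.
The block's first minute is 1800 frames and the rest 1798 each; 7762 frames reaches minute 4, so 0 × 18 + 4 × 2 = 8 labels have been skipped so far.
Adding those back, label number 7762 + 8 = 7770 at 30 labels/s is 259 s + 0 f = 0 h 4 min 19 s frame 0, i.e. 00:04:19;00.

00:04:19;00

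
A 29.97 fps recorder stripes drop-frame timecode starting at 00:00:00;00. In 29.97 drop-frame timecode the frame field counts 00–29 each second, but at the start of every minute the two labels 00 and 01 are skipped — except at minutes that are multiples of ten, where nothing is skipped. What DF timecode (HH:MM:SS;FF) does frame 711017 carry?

06:35:24;09

Each 10-minute DF block holds 10 × 60 × 30 − 9 × 2 = 17982 frames. 711017 ÷ 17982 → 39 full blocks, remainder 9719.
Within the partial block the first minute is 1800 frames and each further minute 1798, so 5 further minute boundaries passed. Total skipped labels = 18 × 39 + 2 × 5 = 712.
Non-drop label index = 711017 + 712 = 711729; at 30 labels/s that is 06:35:24:09, i.e. DF 06:35:24;09.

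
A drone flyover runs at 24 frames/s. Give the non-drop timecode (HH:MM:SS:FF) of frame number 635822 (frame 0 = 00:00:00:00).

07:21:32:14

635822 ÷ 24 = 26492 full seconds, remainder 14 frames.
26492 s = 7 h 21 min 32 s.
Timecode: 07:21:32:14.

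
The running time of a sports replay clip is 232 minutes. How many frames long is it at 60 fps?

232 min = 13920 s.
Frames = 13920 × 60 = 835200.

835200 frames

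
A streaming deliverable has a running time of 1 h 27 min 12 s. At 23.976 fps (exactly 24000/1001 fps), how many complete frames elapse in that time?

125442 frames

1 h 27 min 12 s = 5232 s.
Frames = 5232 × 24000/1001 = 125568000/1001 ≈ 125442.5574.
Complete frames: 125442.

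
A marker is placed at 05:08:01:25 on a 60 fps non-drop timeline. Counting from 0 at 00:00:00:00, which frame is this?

1108885

Total seconds to the label: (5 × 3600 + 8 × 60 + 1) = 18481.
Frame index = 18481 × 60 + 25 = 1108885.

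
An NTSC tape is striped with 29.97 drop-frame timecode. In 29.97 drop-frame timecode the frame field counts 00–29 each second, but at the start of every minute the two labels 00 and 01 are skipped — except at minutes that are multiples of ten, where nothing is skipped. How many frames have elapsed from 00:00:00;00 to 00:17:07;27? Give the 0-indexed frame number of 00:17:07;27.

As if non-drop at 30 labels/s: (0 × 3600 + 17 × 60 + 7) × 30 + 27 = 30837.
Minute boundaries passed: 17; those not divisible by 10: 17 − 1 = 16; dropped labels = 2 × 16 = 32.
Actual frame index = 30837 − 32 = 30805.

30805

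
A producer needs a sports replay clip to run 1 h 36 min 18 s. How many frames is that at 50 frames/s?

1 h 36 min 18 s = 5778 s.
Frames = 5778 × 50 = 288900.

288900 frames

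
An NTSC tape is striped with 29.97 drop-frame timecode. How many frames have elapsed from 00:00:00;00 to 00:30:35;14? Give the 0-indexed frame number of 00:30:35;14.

55010

As if non-drop at 30 labels/s: (0 × 3600 + 30 × 60 + 35) × 30 + 14 = 55064.
Minute boundaries passed: 30; those not divisible by 10: 30 − 3 = 27; dropped labels = 2 × 27 = 54.
Actual frame index = 55064 − 54 = 55010.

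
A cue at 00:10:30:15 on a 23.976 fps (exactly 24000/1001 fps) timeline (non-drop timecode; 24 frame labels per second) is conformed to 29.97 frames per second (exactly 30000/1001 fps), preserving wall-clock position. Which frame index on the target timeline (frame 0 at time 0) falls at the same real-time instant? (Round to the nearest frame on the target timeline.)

frame 18919

Source frame index: (0×3600 + 10×60 + 30) × 24 + 15 = 15135.
Real time: 15135 / (24000/1001) = 1010009/1600 s.
Target frame: (1010009/1600) × (30000/1001) = 75675/4 ≈ 18918.750 → 18919.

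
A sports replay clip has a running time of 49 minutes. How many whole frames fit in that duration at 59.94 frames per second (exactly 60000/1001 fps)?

49 min = 2940 s.
Frames = 2940 × 60000/1001 = 25200000/143 ≈ 176223.7762.
Complete frames: 176223.

176223 frames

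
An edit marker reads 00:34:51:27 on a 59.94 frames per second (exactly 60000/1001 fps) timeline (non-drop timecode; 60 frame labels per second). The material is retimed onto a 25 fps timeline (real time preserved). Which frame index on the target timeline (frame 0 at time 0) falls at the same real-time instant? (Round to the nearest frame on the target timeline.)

frame 52339

Source frame index: (0×3600 + 34×60 + 51) × 60 + 27 = 125487.
Real time: 125487 / (60000/1001) = 41870829/20000 s.
Target frame: (41870829/20000) × (25) = 41870829/800 ≈ 52338.536 → 52339.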